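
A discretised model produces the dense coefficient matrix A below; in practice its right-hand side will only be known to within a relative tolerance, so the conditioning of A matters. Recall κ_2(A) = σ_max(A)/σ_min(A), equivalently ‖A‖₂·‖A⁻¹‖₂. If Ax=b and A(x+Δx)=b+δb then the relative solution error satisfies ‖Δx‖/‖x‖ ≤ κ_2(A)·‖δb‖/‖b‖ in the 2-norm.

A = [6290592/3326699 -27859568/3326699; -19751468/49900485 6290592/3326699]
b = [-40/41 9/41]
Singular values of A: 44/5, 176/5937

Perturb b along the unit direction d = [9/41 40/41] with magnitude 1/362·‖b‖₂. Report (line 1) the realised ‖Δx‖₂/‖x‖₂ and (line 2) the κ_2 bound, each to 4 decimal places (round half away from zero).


from the listed singular values, σ₁ = 44/5, σ_n = 176/5937
condition number: (44/5) ÷ (176/5937) = 296.8500
κ_2(A)·‖δb‖/‖b‖ = 0.8200
solve Ax = b  →  x = [-0.0249 0.1109]
‖b‖ = 1.0000, ‖x‖ = 0.1136
re-solving with b+δb shifts x by Δx of norm 0.0932
dividing the unrounded norms, ‖Δx‖/‖x‖ = 0.8200
tightness: 0.8200 against a bound of 0.8200; the bound is attained (ratio 1)

0.8200
0.8200


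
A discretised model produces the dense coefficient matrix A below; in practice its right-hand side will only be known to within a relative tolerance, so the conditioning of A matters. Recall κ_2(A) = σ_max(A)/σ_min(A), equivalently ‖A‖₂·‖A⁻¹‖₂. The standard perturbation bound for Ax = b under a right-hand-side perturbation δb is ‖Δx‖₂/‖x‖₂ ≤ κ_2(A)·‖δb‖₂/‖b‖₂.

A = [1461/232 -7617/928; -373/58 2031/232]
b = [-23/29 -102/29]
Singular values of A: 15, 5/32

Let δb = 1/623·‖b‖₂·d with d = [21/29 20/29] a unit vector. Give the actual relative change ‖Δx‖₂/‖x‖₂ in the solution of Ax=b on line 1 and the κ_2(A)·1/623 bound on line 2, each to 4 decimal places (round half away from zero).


σ_max = 15, σ_min = 5/32
κ = σ_max/σ_min = 15/(5/32) = 96.0000
worst-case relative error ≤ 96.0000 × 1/623 = 0.1541
solve Ax = b  →  x = [-15.2800 -11.6267]
‖b‖ = 3.6056, ‖x‖ = 19.2005
re-solving with b+δb shifts x by Δx of norm 0.0370
dividing the unrounded norms, ‖Δx‖/‖x‖ = 0.0019
so the bound overstates the realised error by a factor of ≈ 79.8788 (computed from the unrounded values)

0.0019
0.1541


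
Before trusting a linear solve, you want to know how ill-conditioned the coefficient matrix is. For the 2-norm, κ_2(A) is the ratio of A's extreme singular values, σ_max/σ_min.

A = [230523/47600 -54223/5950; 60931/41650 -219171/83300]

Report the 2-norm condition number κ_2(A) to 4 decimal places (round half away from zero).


196.0000

AᵀA = [4546411801/177635584 -1065440025/22204448; -1065440025/22204448 998883421/11102224]; tr = 71033033/614656, det = 3418801/9834496
char-poly roots: 1849/16 and 1849/614656
σ_max=√(1849/16)=(43/4), σ_min=√(1849/614656)=(43/784) → κ = 196.0000


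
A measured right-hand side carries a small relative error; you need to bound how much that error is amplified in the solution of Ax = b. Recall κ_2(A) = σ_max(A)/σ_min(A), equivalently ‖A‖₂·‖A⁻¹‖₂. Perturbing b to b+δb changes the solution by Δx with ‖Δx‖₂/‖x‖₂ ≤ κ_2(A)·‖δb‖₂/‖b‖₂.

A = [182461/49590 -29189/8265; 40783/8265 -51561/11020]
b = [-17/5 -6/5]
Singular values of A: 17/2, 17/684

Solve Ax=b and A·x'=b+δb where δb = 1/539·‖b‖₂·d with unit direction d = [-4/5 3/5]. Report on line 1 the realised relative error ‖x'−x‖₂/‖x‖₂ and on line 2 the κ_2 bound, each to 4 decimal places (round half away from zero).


σ_max = 17/2, σ_min = 17/684
condition number: (17/2) ÷ (17/684) = 342.0000
bound on ‖Δx‖/‖x‖: κ·ε = 342.0000·1/539 = 0.6345
solve Ax = b  →  x = [55.2414 58.5152]
‖b‖₂ = 3.6056 and ‖x‖₂ = 80.4714
Δx = A⁻¹·δb where δb = 1/539·3.6056·d; ‖Δx‖ = 0.2691
dividing the unrounded norms, ‖Δx‖/‖x‖ = 0.0033
so the bound overstates the realised error by a factor of ≈ 189.7093 (computed from the unrounded values)

0.0033
0.6345


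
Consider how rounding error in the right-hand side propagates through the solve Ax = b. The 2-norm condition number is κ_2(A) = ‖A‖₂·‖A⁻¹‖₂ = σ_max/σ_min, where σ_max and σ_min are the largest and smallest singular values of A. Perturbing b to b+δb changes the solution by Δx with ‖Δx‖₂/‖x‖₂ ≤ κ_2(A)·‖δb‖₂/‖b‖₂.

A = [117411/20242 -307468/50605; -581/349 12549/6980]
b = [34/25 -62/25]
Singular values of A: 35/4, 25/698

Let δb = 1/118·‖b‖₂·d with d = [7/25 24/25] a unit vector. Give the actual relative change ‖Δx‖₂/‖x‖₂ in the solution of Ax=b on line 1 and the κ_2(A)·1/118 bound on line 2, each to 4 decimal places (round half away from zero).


0.0120
2.0703

σ_max = 35/4, σ_min = 25/698
κ_2(A) = (35/4) / (25/698) = 244.3000
bound on ‖Δx‖/‖x‖: κ·ε = 244.3000·1/118 = 2.0703
solve Ax = b  →  x = [-40.2782 -38.6759]
‖b‖₂ = 2.8284 and ‖x‖₂ = 55.8405
with δb = [0.0067 0.0230], A·Δx = δb → ‖Δx‖ = 0.6692
dividing the unrounded norms, ‖Δx‖/‖x‖ = 0.0120
tightness: 0.0120 against a bound of 2.0703 (unrounded ratio ≈ 0.0058)


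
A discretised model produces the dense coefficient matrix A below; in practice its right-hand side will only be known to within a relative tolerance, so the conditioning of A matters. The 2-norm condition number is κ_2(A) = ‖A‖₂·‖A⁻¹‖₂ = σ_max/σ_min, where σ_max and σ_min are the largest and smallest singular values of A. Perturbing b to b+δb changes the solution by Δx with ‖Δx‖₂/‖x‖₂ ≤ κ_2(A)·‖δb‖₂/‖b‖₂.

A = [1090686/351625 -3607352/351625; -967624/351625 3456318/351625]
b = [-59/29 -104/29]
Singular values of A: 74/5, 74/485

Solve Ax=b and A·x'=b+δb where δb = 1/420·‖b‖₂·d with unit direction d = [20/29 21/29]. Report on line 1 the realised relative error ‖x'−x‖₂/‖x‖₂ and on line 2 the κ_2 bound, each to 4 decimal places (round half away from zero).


0.0025
0.2310

largest singular value 74/5, smallest 74/485
condition number: (74/5) ÷ (74/485) = 97.0000
bound on ‖Δx‖/‖x‖: κ·ε = 97.0000·1/420 = 0.2310
solve Ax = b  →  x = [-25.1486 -7.4054]
2-norm of b is 4.1231; of x, 26.2163
with δb = [0.0068 0.0071], A·Δx = δb → ‖Δx‖ = 0.0643
realised ‖Δx‖/‖x‖ = 0.0025
tightness: 0.0025 against a bound of 0.2310 (unrounded ratio ≈ 0.0106)


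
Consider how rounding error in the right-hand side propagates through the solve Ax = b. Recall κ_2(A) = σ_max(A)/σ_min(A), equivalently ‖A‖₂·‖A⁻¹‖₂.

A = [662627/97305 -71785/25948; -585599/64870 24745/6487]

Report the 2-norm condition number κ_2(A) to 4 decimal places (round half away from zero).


AᵀA = [193705354549/1514922084 -26902112545/504974028; -26902112545/504974028 14950126625/673298704]; tr = 5380902709/35856144, det = 144120025/143424576
eigenvalues of AᵀA: λ = (tr ± √(tr²−4·det))/2 = 2401/16, 60025/8964036
σ_max=√(2401/16)=(49/4), σ_min=√(60025/8964036)=(245/2994) → κ = 149.7000

149.7000


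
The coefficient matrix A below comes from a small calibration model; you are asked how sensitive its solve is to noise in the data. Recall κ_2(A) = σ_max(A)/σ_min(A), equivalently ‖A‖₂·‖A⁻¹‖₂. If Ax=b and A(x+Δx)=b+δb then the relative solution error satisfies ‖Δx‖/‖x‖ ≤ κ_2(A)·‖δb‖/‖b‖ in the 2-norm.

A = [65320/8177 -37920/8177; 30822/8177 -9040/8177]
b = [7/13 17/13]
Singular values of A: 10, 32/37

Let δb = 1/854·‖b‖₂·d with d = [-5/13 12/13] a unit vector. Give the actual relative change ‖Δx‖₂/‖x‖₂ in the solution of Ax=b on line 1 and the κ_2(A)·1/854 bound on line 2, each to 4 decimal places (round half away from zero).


from the listed singular values, σ₁ = 10, σ_n = 32/37
κ_2(A) = 10 / (32/37) = 11.5625
perturbation bound = 11.5625·1/854 = 0.0135
solve Ax = b  →  x = [0.6324 0.9732]
2-norm of b is 1.4142; of x, 1.1606
δb = ε·‖b‖·d = [-0.0006 0.0015]; solving A·Δx = δb gives ‖Δx‖ = 0.0019
realised ‖Δx‖/‖x‖ = 0.0016
realised/bound (from unrounded values) ≈ 0.1219

0.0016
0.0135


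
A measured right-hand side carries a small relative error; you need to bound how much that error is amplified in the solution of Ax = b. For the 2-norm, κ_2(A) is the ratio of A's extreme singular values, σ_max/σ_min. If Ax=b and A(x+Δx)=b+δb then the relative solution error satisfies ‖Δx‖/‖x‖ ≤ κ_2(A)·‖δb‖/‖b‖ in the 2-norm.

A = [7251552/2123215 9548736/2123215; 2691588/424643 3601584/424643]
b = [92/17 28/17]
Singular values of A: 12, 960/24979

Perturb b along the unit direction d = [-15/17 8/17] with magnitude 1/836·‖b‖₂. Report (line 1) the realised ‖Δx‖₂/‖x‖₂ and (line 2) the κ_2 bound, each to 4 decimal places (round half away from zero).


largest singular value 12, smallest 960/24979
κ = σ_max/σ_min = 12/(960/24979) = 312.2375
κ_2(A)·‖δb‖/‖b‖ = 0.3735
solve Ax = b  →  x = [83.4633 -62.1808]
‖b‖₂ = 5.6569 and ‖x‖₂ = 104.0797
δb = ε·‖b‖·d = [-0.0060 0.0032]; solving A·Δx = δb gives ‖Δx‖ = 0.1761
relative error = 0.0017
tightness: 0.0017 against a bound of 0.3735 (unrounded ratio ≈ 0.0045)

0.0017
0.3735


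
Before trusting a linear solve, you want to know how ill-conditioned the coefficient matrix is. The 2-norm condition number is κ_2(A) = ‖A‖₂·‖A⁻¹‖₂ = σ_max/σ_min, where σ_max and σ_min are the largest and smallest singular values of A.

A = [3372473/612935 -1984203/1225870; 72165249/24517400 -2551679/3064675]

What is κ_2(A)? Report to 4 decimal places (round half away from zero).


AᵀA = [80988033842209/2079940840000 -2952628563339/259992605000; -2952628563339/259992605000 430694814901/129996302500]; tr = 140606641409/3327905344, det = 446265625/13311621376
solving λ² − 140606641409/3327905344·λ + 446265625/13311621376 = 0 gives λ = 169/4, 2640625/3327905344
κ_2(A) = √(λ_max/λ_min) = √((169/4) / (2640625/3327905344)) = 230.7520

230.7520


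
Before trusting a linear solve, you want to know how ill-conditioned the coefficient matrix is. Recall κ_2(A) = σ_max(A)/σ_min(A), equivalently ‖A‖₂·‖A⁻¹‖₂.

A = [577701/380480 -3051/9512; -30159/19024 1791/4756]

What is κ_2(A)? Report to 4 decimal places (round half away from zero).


80.0000

AᵀA = [829446561/172134400 -4664871/4303360; -4664871/4303360 26325/107584]; tr = 518481/102400, det = 6561/1638400
char-poly roots: 81/16 and 81/102400
so κ_2 = √((81/16) / (81/102400)) = 80.0000


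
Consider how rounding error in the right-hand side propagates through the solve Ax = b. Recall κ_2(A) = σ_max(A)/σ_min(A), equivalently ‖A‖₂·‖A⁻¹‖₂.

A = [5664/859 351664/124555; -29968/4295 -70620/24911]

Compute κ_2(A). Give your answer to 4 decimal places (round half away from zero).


M = AᵀA = [1700103424/18447025 141660864/3689405; 141660864/3689405 295299856/18447025]. tr(M)=399080656/3689405, det(M)=467943424/461175625
eigenvalues of AᵀA: λ = (tr ± √(tr²−4·det))/2 = 2704/25, 173056/18447025
κ_2(A) = √(λ_max/λ_min) = √((2704/25) / (173056/18447025)) = 107.3750

107.3750


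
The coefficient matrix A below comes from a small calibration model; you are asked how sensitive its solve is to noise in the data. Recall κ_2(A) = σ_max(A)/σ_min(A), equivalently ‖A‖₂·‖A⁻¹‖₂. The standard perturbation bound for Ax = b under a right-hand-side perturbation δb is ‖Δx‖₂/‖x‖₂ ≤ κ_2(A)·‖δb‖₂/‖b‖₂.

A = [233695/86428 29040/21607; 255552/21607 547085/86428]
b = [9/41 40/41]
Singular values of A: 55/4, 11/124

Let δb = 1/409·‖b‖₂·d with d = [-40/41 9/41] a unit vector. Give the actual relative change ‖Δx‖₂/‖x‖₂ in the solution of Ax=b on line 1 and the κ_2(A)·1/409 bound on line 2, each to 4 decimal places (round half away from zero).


from the listed singular values, σ₁ = 55/4, σ_n = 11/124
κ_2(A) = (55/4) / (11/124) = 155.0000
perturbation bound = 155.0000·1/409 = 0.3790
solve Ax = b  →  x = [0.0642 0.0342]
‖b‖₂ = 1.0000 and ‖x‖₂ = 0.0727
re-solving with b+δb shifts x by Δx of norm 0.0276
realised ‖Δx‖/‖x‖ = 0.3790
so the bound is sharp here: realised error equals the bound

0.3790
0.3790


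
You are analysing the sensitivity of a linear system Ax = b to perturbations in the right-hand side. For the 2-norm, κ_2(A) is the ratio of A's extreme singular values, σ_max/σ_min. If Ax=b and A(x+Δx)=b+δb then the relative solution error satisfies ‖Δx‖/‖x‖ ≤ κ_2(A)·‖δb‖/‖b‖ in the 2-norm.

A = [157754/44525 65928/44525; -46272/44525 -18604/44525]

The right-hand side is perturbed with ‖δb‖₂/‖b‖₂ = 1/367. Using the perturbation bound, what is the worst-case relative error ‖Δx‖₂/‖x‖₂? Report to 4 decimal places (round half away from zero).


0.7466

AᵀA = [3326452/243997 1386000/243997; 1386000/243997 577552/243997]; tr = 300308/18769, det = 64/18769
λ_max, λ_min = (300308/18769 ± √90180090000/352275361)/2 = 16, 4/18769
σ_max=√16=4, σ_min=√(4/18769)=(2/137) → κ = 274.0000
perturbation bound = 274.0000·1/367 = 0.7466


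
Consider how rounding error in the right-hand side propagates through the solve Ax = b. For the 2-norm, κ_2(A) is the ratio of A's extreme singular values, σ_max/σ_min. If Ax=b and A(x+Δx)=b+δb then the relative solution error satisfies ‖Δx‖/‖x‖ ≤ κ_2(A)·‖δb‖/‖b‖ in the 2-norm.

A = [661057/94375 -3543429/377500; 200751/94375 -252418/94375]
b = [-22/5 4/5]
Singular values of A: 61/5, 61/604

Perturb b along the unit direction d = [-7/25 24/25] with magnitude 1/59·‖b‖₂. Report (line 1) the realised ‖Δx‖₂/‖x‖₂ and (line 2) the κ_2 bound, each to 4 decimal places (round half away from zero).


largest singular value 61/5, smallest 61/604
condition number: (61/5) ÷ (61/604) = 120.8000
bound on ‖Δx‖/‖x‖: κ·ε = 120.8000·1/59 = 2.0475
solve Ax = b  →  x = [15.6459 12.1443]
‖b‖ = 4.4721, ‖x‖ = 19.8060
with δb = [-0.0212 0.0728], A·Δx = δb → ‖Δx‖ = 0.7505
realised ‖Δx‖/‖x‖ = 0.0379
realised/bound (from unrounded values) ≈ 0.0185

0.0379
2.0475


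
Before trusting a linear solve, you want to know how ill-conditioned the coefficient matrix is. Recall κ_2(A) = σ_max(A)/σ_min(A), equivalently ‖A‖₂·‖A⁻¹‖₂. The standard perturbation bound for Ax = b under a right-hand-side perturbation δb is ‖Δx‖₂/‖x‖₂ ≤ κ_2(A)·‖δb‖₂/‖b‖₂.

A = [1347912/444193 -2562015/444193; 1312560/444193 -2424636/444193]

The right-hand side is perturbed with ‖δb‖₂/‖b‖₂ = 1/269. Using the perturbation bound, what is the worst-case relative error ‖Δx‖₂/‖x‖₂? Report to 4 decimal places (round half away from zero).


0.6280

form AᵀA = [4208894784/234610489 -7890429240/234610489; -7890429240/234610489 14795220681/234610489] with trace 65758185/811801 and determinant 186624/811801
λ_max, λ_min = (65758185/811801 ± √4323532888294929/659020863601)/2 = 81, 2304/811801
κ = σ_max/σ_min = 9/(48/901) = 168.9375
κ_2(A)·‖δb‖/‖b‖ = 0.6280


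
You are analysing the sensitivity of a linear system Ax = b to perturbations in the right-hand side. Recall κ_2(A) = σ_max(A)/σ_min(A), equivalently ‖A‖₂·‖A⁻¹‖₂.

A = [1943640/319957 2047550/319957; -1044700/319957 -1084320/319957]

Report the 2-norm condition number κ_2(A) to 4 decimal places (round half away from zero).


AᵀA = [16848216400/354230041 17690274000/354230041; 17690274000/354230041 18575124100/354230041]; tr = 42120500/421201, det = 40000/421201
λ_max, λ_min = (42120500/421201 ± √1774069128090000/177410282401)/2 = 100, 400/421201
so κ_2 = √(100 / (400/421201)) = 324.5000

324.5000


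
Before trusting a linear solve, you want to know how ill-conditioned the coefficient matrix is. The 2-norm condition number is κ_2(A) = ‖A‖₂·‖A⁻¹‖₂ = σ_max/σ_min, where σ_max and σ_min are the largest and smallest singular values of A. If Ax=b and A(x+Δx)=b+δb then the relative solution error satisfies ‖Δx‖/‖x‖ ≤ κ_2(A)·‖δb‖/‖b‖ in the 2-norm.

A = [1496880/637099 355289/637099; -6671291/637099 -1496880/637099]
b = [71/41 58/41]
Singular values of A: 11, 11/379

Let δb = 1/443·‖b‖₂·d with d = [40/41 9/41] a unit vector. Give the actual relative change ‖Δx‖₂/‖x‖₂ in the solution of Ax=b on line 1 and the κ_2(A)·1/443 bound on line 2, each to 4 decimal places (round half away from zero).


from the listed singular values, σ₁ = 11, σ_n = 11/379
κ_2(A) = 11 / (11/379) = 379.0000
bound on ‖Δx‖/‖x‖: κ·ε = 379.0000·1/443 = 0.8555
solve Ax = b  →  x = [-15.2151 67.2084]
‖b‖ = 2.2361, ‖x‖ = 68.9092
δb = ε·‖b‖·d = [0.0049 0.0011]; solving A·Δx = δb gives ‖Δx‖ = 0.1739
realised ‖Δx‖/‖x‖ = 0.0025
so the bound overstates the realised error by a factor of ≈ 338.9882 (computed from the unrounded values)

0.0025
0.8555


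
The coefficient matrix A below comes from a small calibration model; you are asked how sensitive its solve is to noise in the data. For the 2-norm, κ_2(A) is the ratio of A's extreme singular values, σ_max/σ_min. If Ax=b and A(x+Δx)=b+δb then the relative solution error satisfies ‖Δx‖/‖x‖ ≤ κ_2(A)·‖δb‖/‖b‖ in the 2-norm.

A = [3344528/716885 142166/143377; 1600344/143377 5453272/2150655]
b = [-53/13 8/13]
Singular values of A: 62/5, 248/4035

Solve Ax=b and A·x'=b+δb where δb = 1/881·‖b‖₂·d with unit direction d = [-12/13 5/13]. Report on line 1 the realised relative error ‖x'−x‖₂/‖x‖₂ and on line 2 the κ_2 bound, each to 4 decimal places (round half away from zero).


0.0012
0.2290

largest singular value 62/5, smallest 248/4035
condition number: (62/5) ÷ (248/4035) = 201.7500
κ_2(A)·‖δb‖/‖b‖ = 0.2290
solve Ax = b  →  x = [-14.3647 63.4756]
‖b‖ = 4.1231, ‖x‖ = 65.0807
with δb = [-0.0043 0.0018], A·Δx = δb → ‖Δx‖ = 0.0761
relative error = 0.0012
so the bound overstates the realised error by a factor of ≈ 195.7264 (computed from the unrounded values)


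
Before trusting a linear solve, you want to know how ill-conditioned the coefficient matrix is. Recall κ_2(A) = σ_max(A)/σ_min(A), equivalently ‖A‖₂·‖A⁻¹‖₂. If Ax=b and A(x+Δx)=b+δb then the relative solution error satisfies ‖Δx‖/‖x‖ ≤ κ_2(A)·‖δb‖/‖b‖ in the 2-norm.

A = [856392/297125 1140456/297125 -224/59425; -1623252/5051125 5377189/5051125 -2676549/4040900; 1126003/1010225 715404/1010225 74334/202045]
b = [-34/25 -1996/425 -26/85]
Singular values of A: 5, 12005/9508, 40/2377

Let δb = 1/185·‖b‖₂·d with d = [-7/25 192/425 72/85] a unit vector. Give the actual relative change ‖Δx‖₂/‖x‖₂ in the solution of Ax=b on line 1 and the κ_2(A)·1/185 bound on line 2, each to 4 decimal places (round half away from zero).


0.0132
1.6061

largest singular value 5, smallest 40/2377
condition number: 5 ÷ (40/2377) = 297.1250
bound on ‖Δx‖/‖x‖: κ·ε = 297.1250·1/185 = 1.6061
solve Ax = b  →  x = [58.8355 -44.6266 -93.1792]
‖b‖ = 4.8990, ‖x‖ = 118.8929
re-solving with b+δb shifts x by Δx of norm 1.5736
dividing the unrounded norms, ‖Δx‖/‖x‖ = 0.0132
realised/bound (from unrounded values) ≈ 0.0082


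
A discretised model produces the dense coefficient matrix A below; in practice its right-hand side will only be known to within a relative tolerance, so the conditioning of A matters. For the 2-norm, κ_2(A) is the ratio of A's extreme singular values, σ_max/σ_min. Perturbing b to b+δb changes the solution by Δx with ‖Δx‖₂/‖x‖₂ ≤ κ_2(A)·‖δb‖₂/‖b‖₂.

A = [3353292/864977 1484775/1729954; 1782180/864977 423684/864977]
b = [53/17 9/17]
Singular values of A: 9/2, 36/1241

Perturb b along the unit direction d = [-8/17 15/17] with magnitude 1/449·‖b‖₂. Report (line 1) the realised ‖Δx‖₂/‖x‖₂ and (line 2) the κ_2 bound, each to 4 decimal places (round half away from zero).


σ_max = 9/2, σ_min = 36/1241
κ = σ_max/σ_min = (9/2)/(36/1241) = 155.1250
κ_2(A)·‖δb‖/‖b‖ = 0.3455
solve Ax = b  →  x = [8.2175 -33.4851]
‖b‖ = 3.1623, ‖x‖ = 34.4787
δb = ε·‖b‖·d = [-0.0033 0.0062]; solving A·Δx = δb gives ‖Δx‖ = 0.2428
dividing the unrounded norms, ‖Δx‖/‖x‖ = 0.0070
realised/bound (from unrounded values) ≈ 0.0204

0.0070
0.3455


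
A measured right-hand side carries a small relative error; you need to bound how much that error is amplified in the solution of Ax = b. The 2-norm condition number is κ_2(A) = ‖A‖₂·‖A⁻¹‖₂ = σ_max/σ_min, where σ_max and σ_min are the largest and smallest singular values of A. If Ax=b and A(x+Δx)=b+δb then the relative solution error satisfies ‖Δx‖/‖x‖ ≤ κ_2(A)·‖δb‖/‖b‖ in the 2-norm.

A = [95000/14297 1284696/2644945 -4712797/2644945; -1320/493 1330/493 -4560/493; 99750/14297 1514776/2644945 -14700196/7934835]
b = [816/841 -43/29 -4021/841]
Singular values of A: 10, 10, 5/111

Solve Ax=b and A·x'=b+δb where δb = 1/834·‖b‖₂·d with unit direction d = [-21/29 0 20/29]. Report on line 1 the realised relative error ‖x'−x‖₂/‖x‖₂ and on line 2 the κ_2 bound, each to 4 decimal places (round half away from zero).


largest singular value 10, smallest 5/111
condition number: 10 ÷ (5/111) = 222.0000
κ_2(A)·‖δb‖/‖b‖ = 0.2662
solve Ax = b  →  x = [-0.2294 -85.3089 -24.6551]
2-norm of b is 5.0990; of x, 88.8006
with δb = [-0.0044 0.0000 0.0042], A·Δx = δb → ‖Δx‖ = 0.1357
dividing the unrounded norms, ‖Δx‖/‖x‖ = 0.0015
tightness: 0.0015 against a bound of 0.2662 (unrounded ratio ≈ 0.0057)

0.0015
0.2662


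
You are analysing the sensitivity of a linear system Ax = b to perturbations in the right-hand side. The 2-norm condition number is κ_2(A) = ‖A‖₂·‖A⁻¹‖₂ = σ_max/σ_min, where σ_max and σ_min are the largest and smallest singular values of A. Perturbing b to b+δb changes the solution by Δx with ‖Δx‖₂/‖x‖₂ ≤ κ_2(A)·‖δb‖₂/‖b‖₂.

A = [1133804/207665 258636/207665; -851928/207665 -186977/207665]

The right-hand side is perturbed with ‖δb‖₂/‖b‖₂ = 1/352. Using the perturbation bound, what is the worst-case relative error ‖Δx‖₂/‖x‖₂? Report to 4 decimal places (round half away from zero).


M = AᵀA = [80451713104/1724990089 18101338920/1724990089; 18101338920/1724990089 4074119161/1724990089]. tr(M)=50283065/1026169, det(M)=38416/1026169
eigenvalues of AᵀA: λ = (tr ± √(tr²−4·det))/2 = 49, 784/1026169
κ = σ_max/σ_min = 7/(28/1013) = 253.2500
worst-case relative error ≤ 253.2500 × 1/352 = 0.7195

0.7195


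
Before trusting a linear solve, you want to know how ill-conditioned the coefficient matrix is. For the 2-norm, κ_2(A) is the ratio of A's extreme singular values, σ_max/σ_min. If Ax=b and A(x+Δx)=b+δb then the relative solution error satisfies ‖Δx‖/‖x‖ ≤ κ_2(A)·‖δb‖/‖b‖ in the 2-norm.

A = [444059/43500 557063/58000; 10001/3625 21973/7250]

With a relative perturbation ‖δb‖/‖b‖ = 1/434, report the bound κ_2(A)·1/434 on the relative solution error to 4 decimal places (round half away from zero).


0.1106

M = AᵀA = [338546041/3027600 85908809/807360; 85908809/807360 545950721/5382400]. tr(M)=2456669/11520, det(M)=28398241/1440000
solving λ² − 2456669/11520·λ + 28398241/1440000 = 0 gives λ = 5329/25, 5329/57600
κ_2(A) = √(λ_max/λ_min) = √((5329/25) / (5329/57600)) = 48.0000
bound on ‖Δx‖/‖x‖: κ·ε = 48.0000·1/434 = 0.1106


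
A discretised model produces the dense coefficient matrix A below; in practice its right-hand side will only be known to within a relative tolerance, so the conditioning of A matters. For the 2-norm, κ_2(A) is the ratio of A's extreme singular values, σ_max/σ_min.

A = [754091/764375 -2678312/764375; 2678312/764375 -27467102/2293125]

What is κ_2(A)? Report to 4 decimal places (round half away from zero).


M = AᵀA = [12387213449/934830625 -127399266904/2804491875; -127399266904/2804491875 1310403022084/8413475625]. tr(M)=2275020709/13461561, det(M)=2856100/13461561
char-poly roots: 169 and 16900/13461561
κ = σ_max/σ_min = 13/(130/3669) = 366.9000

366.9000


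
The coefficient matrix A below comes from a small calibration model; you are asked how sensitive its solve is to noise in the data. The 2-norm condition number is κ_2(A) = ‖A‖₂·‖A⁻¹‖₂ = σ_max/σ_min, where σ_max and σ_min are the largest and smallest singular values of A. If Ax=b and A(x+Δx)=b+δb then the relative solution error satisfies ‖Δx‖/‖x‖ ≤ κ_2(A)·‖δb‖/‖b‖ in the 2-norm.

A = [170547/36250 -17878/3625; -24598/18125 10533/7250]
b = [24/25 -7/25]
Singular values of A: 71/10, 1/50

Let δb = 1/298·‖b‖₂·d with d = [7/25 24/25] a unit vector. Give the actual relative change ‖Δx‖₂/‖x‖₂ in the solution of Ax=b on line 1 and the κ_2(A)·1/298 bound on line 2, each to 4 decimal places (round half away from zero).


largest singular value 71/10, smallest 1/50
κ_2(A) = (71/10) / (1/50) = 355.0000
κ_2(A)·‖δb‖/‖b‖ = 1.1913
solve Ax = b  →  x = [0.0971 -0.1020]
‖b‖₂ = 1.0000 and ‖x‖₂ = 0.1408
Δx = A⁻¹·δb where δb = 1/298·1.0000·d; ‖Δx‖ = 0.1678
realised ‖Δx‖/‖x‖ = 1.1913
so the bound is sharp here: realised error equals the bound

1.1913
1.1913


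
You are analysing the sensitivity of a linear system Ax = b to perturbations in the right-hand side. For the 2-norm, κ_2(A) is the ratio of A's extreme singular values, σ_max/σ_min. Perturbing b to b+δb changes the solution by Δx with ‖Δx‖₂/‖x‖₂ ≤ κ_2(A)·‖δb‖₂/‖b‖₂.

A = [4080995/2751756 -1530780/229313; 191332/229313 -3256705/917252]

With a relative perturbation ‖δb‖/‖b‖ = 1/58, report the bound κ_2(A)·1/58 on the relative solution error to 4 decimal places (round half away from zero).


3.4034

AᵀA = [75868729129/26201249424 -2340380960/181953121; -2340380960/181953121 166431577825/2911249936]; tr = 468100217/7793352, det = 23088025/249387264
λ_max, λ_min = (468100217/7793352 ± √3423364398706576/949005240561)/2 = 961/16, 24025/15586704
so κ_2 = √((961/16) / (24025/15586704)) = 197.4000
κ_2(A)·‖δb‖/‖b‖ = 3.4034


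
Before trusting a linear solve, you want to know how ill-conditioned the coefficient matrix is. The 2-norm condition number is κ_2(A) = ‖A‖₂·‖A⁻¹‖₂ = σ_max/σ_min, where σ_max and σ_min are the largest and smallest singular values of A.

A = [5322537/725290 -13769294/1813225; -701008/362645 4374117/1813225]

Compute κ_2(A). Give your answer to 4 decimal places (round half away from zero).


40.0160

M = AᵀA = [1211801959225/21041823364 -317680635195/5260455841; -317680635195/5260455841 333962170861/5260455841]. tr(M)=3029311109/25020004, det(M)=228765625/25020004
solving λ² − 3029311109/25020004·λ + 228765625/25020004 = 0 gives λ = 121, 1890625/25020004
κ_2(A) = √(λ_max/λ_min) = √(121 / (1890625/25020004)) = 40.0160


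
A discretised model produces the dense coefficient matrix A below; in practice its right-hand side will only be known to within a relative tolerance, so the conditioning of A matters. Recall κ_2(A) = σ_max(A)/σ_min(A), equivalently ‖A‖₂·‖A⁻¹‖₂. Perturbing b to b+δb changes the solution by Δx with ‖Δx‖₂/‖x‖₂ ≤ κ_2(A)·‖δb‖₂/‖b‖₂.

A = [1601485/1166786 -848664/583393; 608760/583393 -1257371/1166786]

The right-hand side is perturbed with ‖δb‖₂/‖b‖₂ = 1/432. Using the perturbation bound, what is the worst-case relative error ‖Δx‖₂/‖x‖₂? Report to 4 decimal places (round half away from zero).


0.3725

form AᵀA = [139555488125/46944467924 -36630342000/11736116981; -36630342000/11736116981 153858764525/46944467924] with trace 5058866425/809387378 and determinant 9765625/6475099024
λ_max, λ_min = (5058866425/809387378 ± √6397044354796410000/163776981916428721)/2 = 25/4, 390625/1618774756
κ_2(A) = √(λ_max/λ_min) = √((25/4) / (390625/1618774756)) = 160.9360
worst-case relative error ≤ 160.9360 × 1/432 = 0.3725


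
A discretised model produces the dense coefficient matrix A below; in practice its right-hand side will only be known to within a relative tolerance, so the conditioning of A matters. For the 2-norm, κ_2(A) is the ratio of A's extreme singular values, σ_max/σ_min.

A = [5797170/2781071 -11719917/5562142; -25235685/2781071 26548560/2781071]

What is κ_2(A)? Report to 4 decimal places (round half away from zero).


AᵀA = [13753040625/158656709 -14440137705/158656709; -14440137705/158656709 60650692461/634626836]; tr = 3988374309/21883684, det = 13286025/21883684
eigenvalues of AᵀA: λ = (tr ± √(tr²−4·det))/2 = 729/4, 18225/5470921
σ_max=√(729/4)=(27/2), σ_min=√(18225/5470921)=(135/2339) → κ = 233.9000

233.9000


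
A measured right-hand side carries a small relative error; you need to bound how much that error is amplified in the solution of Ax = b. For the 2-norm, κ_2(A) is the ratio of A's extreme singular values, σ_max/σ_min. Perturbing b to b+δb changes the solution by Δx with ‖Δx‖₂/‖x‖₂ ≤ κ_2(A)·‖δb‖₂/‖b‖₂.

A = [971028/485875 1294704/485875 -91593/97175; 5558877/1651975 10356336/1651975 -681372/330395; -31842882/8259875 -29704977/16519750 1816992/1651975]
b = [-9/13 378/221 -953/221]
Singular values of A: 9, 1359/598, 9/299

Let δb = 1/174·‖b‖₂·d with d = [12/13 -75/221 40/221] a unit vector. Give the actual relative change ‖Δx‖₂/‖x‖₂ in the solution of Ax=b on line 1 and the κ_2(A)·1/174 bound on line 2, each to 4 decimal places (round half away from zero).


largest singular value 9, smallest 9/299
condition number: 9 ÷ (9/299) = 299.0000
bound on ‖Δx‖/‖x‖: κ·ε = 299.0000·1/174 = 1.7184
solve Ax = b  →  x = [-9.9146 -15.4196 -63.8800]
‖b‖ = 4.6904, ‖x‖ = 66.4584
δb = ε·‖b‖·d = [0.0249 -0.0091 0.0049]; solving A·Δx = δb gives ‖Δx‖ = 0.8956
relative error = 0.0135
so the bound overstates the realised error by a factor of ≈ 127.5208 (computed from the unrounded values)

0.0135
1.7184


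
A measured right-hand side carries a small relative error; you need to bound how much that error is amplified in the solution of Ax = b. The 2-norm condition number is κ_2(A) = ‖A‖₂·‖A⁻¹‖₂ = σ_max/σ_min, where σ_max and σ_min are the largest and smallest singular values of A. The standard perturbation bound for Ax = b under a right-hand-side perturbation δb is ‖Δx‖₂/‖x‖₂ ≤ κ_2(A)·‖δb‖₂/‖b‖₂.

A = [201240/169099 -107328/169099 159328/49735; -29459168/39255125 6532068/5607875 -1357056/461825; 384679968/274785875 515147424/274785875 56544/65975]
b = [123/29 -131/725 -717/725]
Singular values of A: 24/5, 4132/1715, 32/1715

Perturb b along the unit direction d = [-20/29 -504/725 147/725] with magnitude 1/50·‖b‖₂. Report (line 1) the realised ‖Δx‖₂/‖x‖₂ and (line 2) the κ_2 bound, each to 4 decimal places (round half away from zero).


from the listed singular values, σ₁ = 24/5, σ_n = 32/1715
κ_2(A) = (24/5) / (32/1715) = 257.2500
worst-case relative error ≤ 257.2500 × 1/50 = 5.1450
solve Ax = b  →  x = [130.9698 -70.3210 -61.2620]
‖b‖ = 4.3589, ‖x‖ = 160.7830
Δx = A⁻¹·δb where δb = 1/50·4.3589·d; ‖Δx‖ = 4.6722
dividing the unrounded norms, ‖Δx‖/‖x‖ = 0.0291
so the bound overstates the realised error by a factor of ≈ 177.0535 (computed from the unrounded values)

0.0291
5.1450


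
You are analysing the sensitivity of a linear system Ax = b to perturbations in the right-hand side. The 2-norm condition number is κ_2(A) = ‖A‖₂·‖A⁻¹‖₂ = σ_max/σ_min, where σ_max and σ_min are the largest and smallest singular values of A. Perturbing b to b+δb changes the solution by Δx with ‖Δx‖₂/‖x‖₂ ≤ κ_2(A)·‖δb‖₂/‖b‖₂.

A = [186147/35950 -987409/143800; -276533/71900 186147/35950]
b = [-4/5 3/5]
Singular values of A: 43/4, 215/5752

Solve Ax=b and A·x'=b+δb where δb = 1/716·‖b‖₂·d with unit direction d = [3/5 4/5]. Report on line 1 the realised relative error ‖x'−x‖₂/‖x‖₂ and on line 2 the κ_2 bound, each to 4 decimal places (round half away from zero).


σ_max = 43/4, σ_min = 215/5752
κ = σ_max/σ_min = (43/4)/(215/5752) = 287.6000
perturbation bound = 287.6000·1/716 = 0.4017
solve Ax = b  →  x = [-0.0558 0.0744]
‖b‖₂ = 1.0000 and ‖x‖₂ = 0.0930
Δx = A⁻¹·δb where δb = 1/716·1.0000·d; ‖Δx‖ = 0.0374
relative error = 0.4017
realised/bound = 1 exactly: the bound is attained for this b and d

0.4017
0.4017


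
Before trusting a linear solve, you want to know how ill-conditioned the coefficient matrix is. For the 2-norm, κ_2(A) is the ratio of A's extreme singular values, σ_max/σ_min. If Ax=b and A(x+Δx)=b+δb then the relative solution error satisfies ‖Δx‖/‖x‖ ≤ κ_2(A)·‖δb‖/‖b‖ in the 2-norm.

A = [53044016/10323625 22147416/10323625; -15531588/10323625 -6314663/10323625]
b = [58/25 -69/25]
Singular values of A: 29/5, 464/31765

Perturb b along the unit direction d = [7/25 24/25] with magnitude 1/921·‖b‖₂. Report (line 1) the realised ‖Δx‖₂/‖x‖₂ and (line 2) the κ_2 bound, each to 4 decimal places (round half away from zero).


from the listed singular values, σ₁ = 29/5, σ_n = 464/31765
κ = σ_max/σ_min = (29/5)/(464/31765) = 397.0625
worst-case relative error ≤ 397.0625 × 1/921 = 0.4311
solve Ax = b  →  x = [53.1383 -126.1870]
‖b‖₂ = 3.6056 and ‖x‖₂ = 136.9191
δb = ε·‖b‖·d = [0.0011 0.0038]; solving A·Δx = δb gives ‖Δx‖ = 0.2680
realised ‖Δx‖/‖x‖ = 0.0020
realised/bound (from unrounded values) ≈ 0.0045

0.0020
0.4311


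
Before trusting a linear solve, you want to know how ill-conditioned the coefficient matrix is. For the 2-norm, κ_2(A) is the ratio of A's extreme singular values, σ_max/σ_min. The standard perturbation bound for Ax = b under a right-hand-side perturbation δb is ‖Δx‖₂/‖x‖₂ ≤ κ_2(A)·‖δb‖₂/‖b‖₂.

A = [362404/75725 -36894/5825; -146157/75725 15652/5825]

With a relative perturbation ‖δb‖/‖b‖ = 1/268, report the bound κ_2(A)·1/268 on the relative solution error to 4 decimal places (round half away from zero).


form AᵀA = [180708317/6786125 -240895116/6786125; -240895116/6786125 321230468/6786125] with trace 100387757/1357225 and determinant 13675204/33930625
char-poly roots: 1849/25 and 7396/1357225
κ_2(A) = √(λ_max/λ_min) = √((1849/25) / (7396/1357225)) = 116.5000
κ_2(A)·‖δb‖/‖b‖ = 0.4347

0.4347


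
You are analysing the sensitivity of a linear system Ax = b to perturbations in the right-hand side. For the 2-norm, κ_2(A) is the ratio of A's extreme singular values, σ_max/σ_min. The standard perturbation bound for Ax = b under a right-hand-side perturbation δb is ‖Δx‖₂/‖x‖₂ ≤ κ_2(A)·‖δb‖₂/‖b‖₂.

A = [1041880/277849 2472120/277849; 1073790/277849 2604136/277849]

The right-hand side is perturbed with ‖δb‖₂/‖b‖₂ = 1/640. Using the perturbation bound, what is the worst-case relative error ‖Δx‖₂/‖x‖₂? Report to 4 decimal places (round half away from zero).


form AᵀA = [2661758500/91795561 6387571440/91795561; 6387571440/91795561 15330441856/91795561] with trace 106462724/543169 and determinant 313600/543169
solving λ² − 106462724/543169·λ + 313600/543169 = 0 gives λ = 196, 1600/543169
κ = σ_max/σ_min = 14/(40/737) = 257.9500
κ_2(A)·‖δb‖/‖b‖ = 0.4030

0.4030


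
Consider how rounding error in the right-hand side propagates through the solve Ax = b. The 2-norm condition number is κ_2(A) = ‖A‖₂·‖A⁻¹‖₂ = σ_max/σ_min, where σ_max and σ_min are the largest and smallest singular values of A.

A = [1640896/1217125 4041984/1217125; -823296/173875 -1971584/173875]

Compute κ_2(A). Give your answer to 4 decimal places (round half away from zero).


374.5000

form AᵀA = [57448861696/2370229225 27574124544/474045845; 27574124544/474045845 330892263424/2370229225] with trace 459575296/2805005 and determinant 67108864/350625625
solving λ² − 459575296/2805005·λ + 67108864/350625625 = 0 gives λ = 4096/25, 16384/14025025
κ = σ_max/σ_min = (64/5)/(128/3745) = 374.5000


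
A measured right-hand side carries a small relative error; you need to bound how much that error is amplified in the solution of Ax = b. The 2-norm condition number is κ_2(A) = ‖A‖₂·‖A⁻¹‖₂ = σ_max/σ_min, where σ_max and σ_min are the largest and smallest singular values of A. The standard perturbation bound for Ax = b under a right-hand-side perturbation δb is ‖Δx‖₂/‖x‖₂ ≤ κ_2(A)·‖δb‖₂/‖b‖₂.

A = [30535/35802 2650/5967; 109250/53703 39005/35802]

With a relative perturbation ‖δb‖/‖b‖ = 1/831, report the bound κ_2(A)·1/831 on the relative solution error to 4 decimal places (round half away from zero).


0.2924

form AᵀA = [332152225/68260644 14762000/5688387; 14762000/5688387 10498225/7584516] with trace 738125/118098 and determinant 625/944784
solving λ² − 738125/118098·λ + 625/944784 = 0 gives λ = 25/4, 25/236196
so κ_2 = √((25/4) / (25/236196)) = 243.0000
κ_2(A)·‖δb‖/‖b‖ = 0.2924


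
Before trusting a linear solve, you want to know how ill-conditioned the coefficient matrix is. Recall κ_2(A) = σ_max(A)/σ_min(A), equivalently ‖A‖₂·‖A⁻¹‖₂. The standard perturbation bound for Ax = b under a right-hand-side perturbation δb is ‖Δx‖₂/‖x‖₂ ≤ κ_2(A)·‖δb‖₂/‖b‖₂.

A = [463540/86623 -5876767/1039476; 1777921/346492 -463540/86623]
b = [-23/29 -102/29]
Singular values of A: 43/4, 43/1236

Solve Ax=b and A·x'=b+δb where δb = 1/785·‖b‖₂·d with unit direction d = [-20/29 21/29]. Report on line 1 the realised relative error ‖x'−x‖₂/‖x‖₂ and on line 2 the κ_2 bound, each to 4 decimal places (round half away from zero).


from the listed singular values, σ₁ = 43/4, σ_n = 43/1236
condition number: (43/4) ÷ (43/1236) = 309.0000
κ_2(A)·‖δb‖/‖b‖ = 0.3936
solve Ax = b  →  x = [-41.8220 -39.4451]
‖b‖₂ = 3.6056 and ‖x‖₂ = 57.4890
with δb = [-0.0032 0.0033], A·Δx = δb → ‖Δx‖ = 0.1320
dividing the unrounded norms, ‖Δx‖/‖x‖ = 0.0023
tightness: 0.0023 against a bound of 0.3936 (unrounded ratio ≈ 0.0058)

0.0023
0.3936


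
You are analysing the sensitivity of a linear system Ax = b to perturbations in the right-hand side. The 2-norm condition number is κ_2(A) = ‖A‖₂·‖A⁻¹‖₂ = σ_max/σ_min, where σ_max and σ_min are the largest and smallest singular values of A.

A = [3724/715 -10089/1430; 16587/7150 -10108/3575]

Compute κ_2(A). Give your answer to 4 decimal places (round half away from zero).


AᵀA = [9834001/302500 -3274992/75625; -3274992/75625 17475649/302500]; tr = 546193/6050, det = 130321/48400
λ_max, λ_min = (546193/6050 ± √74483143056/9150625)/2 = 361/4, 361/12100
so κ_2 = √((361/4) / (361/12100)) = 55.0000

55.0000


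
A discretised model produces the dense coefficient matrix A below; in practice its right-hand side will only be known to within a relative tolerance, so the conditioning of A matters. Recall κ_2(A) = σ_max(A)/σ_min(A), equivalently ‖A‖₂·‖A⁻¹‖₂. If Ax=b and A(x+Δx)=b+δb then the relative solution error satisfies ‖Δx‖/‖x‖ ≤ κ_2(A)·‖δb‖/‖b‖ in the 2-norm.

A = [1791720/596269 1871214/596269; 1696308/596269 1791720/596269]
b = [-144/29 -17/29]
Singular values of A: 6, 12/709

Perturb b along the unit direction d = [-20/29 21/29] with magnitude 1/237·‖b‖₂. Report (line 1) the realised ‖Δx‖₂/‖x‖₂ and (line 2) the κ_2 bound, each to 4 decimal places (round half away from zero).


σ_max = 6, σ_min = 12/709
κ_2(A) = 6 / (12/709) = 354.5000
bound on ‖Δx‖/‖x‖: κ·ε = 354.5000·1/237 = 1.4958
solve Ax = b  →  x = [-128.8132 121.7586]
2-norm of b is 5.0000; of x, 177.2513
Δx = A⁻¹·δb where δb = 1/237·5.0000·d; ‖Δx‖ = 1.2465
realised ‖Δx‖/‖x‖ = 0.0070
so the bound overstates the realised error by a factor of ≈ 212.7015 (computed from the unrounded values)

0.0070
1.4958
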